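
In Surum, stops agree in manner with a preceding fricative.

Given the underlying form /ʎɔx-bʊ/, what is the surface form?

The rule targets /b/ (voiced bilabial stop), which sits after the trigger /x/ (fricative).
Changing only its manner to fricative gives [β] — the voiced bilabial fricative.

[ʎɔxβʊ]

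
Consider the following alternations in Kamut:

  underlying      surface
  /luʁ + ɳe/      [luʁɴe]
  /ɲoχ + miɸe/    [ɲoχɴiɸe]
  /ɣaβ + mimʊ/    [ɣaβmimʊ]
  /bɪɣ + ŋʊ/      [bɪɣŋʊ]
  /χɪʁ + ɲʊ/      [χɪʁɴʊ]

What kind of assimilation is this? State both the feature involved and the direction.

progressive place assimilation

Comparing underlying and surface forms, /ɳ/ → [ɴ] is the alternation; the neighbouring /ʁ/ is constant.
/ɳ/ is retroflex while /ʁ/ is uvular; the output [ɴ] is uvular, matching the trigger — so the feature that spreads is place.
Manner and voice are unchanged, so the assimilation is partial, not total.
The same holds elsewhere in the data: /m/ → [ɴ] after /χ/ (bilabial → uvular, matching uvular); /ɲ/ → [ɴ] after /ʁ/ (palatal → uvular, matching uvular) — only place changes, and always toward the preceding segment.
No alternation appears in [ɣaβmimʊ], [bɪɣŋʊ]: there the adjacent consonants already agree in place (/m/ and /β/ are both bilabial; /ŋ/ and /ɣ/ are both velar), so these forms are consistent with the same rule.
The trigger is the preceding segment, so the direction is progressive (perseverative).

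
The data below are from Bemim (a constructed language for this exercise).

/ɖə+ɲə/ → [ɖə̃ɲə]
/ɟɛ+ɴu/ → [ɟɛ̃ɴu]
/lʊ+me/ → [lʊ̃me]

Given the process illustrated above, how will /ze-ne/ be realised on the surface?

[zẽne]

The data show regressive nasality assimilation (vowel nasalisation): /ə/ → [ə̃] before /ɲ/; /ɛ/ → [ɛ̃] before /ɴ/; /ʊ/ → [ʊ̃] before /m/ — a vowel is nasalised by an immediately following nasal consonant.
The vowel /e/ is adjacent to the following nasal /n/, so it acquires [+nasal] and surfaces as [ẽ].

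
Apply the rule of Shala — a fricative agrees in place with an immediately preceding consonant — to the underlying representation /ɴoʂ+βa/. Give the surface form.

[ɴoʂʐa]

The rule targets /β/ (voiced bilabial fricative), which sits after the trigger /ʂ/ (retroflex).
Changing only its place to retroflex gives [ʐ] — the voiced retroflex fricative.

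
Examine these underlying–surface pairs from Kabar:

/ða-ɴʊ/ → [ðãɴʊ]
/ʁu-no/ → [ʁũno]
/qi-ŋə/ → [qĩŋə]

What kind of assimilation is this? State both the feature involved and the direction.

regressive nasality assimilation (vowel nasalisation)

The vowel /a/ surfaces as nasalised [ã] next to the following nasal /ɴ/ — it has acquired the [+nasal] feature of its neighbour.
The other forms show the same pattern: /u/ → [ũ] before /n/; /i/ → [ĩ] before /ŋ/ — each time a vowel is nasalised next to a following nasal.
Because the conditioning nasal is to the right of the vowel that changes, the process is regressive (anticipatory).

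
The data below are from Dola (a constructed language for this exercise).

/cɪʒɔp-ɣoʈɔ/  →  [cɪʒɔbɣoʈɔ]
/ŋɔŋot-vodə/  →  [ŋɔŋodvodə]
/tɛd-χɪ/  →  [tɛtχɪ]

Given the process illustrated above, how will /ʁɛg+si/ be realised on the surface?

The data show regressive voicing assimilation: /p/ → [b] before /ɣ/; /t/ → [d] before /v/; /d/ → [t] before /χ/. In each pair only voicing changes, matching the following consonant, while place and manner stay constant.
/g/ is a voiced velar stop. The following trigger /s/ is voiceless, so /g/ must become voiceless as well.
A voiceless velar stop is [k], so the surface segment is [k].

[ʁɛksi]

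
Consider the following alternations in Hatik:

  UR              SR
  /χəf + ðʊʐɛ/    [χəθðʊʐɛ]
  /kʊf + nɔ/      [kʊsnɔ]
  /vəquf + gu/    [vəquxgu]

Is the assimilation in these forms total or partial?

partial assimilation

Comparing underlying and surface forms, /f/ → [θ] is the alternation; the neighbouring /ð/ is constant.
The change labiodental → dental matches the place of the following /ð/, identifying this as place assimilation.
Manner and voice are unchanged, so the assimilation is partial, not total.
Checking the remaining alternations: /f/ → [s] before /n/ (labiodental → alveolar, matching alveolar); /f/ → [x] before /g/ (labiodental → velar, matching velar) — only place changes, and always toward the following segment.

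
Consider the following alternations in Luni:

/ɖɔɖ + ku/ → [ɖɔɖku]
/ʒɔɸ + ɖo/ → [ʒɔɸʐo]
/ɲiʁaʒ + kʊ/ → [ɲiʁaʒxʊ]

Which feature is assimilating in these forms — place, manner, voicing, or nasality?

Underlying /ɖ/ is realised as [ʐ] next to /ɸ/; /ɸ/ itself does not change.
The change stop → fricative matches the manner of the preceding /ɸ/, identifying this as manner assimilation.
The same holds elsewhere in the data: /k/ → [x] after /ʒ/ (stop → fricative, matching a fricative) — only manner changes, and always toward the preceding segment.
Nothing changes in [ɖɔɖku]: there the adjacent consonants already agree in manner (/k/ and /ɖ/ are both stops), so this form is consistent with the same rule.

manner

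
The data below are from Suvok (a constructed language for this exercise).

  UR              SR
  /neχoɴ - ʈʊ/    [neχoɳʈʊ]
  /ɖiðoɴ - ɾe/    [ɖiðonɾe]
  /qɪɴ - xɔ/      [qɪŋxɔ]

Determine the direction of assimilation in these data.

The segment that alternates is /ɴ/, which surfaces as [ɳ] when adjacent to /ʈ/.
The change uvular → retroflex matches the place of the following /ʈ/, identifying this as place assimilation.
The other alternating forms pattern the same way: /ɴ/ → [n] before /ɾ/ (uvular → alveolar, matching alveolar); /ɴ/ → [ŋ] before /x/ (uvular → velar, matching velar) — only place changes, and always toward the following segment.
The trigger is the following segment, so the direction is regressive (anticipatory).

regressive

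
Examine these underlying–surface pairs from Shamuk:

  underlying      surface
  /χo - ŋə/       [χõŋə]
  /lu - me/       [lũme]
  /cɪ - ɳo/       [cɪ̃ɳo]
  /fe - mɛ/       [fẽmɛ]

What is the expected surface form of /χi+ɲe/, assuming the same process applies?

The data show regressive nasality assimilation (vowel nasalisation): /o/ → [õ] before /ŋ/; /u/ → [ũ] before /m/; /ɪ/ → [ɪ̃] before /ɳ/; /e/ → [ẽ] before /m/ — a vowel is nasalised by an immediately following nasal consonant.
/i/ sits next to the nasal /ɲ/ and is therefore nasalised to [ĩ].

[χĩɲe]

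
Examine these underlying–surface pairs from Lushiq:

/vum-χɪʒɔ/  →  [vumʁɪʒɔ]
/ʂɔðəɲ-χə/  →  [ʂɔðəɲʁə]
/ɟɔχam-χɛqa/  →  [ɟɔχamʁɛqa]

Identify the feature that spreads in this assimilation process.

Underlying /χ/ is realised as [ʁ] next to /m/; /m/ itself does not change.
The change voiceless → voiced matches the voicing of the preceding /m/, identifying this as voicing assimilation.
The other alternating form patterns the same way: /χ/ → [ʁ] after /ɲ/ (voiceless → voiced, matching voiced) — only voicing changes, and always toward the preceding segment.

voicing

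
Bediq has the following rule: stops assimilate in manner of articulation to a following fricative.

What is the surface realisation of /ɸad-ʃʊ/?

The rule targets /d/ (voiced alveolar stop), which sits before the trigger /ʃ/ (fricative).
A voiced alveolar fricative is [z], so the surface segment is [z].

[ɸazʃʊ]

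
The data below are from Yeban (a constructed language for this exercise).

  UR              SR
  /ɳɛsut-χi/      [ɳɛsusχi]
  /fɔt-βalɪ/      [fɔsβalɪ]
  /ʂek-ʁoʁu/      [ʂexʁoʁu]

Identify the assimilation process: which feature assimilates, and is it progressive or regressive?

The segment that alternates is /t/, which surfaces as [s] when adjacent to /χ/.
/t/ is a stop while /χ/ is a fricative; the output [s] is a fricative, matching the trigger — so the feature that spreads is manner.
Place and voice are unchanged, so the assimilation is partial, not total.
The other alternating forms pattern the same way: /t/ → [s] before /β/ (stop → fricative, matching a fricative); /k/ → [x] before /ʁ/ (stop → fricative, matching a fricative) — only manner changes, and always toward the following segment.
Since the segment that changes precedes the conditioning segment, the assimilation is regressive.

regressive manner assimilation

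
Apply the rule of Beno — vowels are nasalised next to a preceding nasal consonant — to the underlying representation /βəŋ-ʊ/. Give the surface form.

The vowel /ʊ/ is adjacent to the preceding nasal /ŋ/, so it acquires [+nasal] and surfaces as [ʊ̃].

[βəŋʊ̃]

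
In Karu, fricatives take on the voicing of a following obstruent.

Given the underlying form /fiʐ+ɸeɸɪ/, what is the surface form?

/ʐ/ is a voiced retroflex fricative. The following trigger /ɸ/ is voiceless, so /ʐ/ must become voiceless as well.
The voiceless retroflex fricative is [ʂ], so /ʐ/ → [ʂ].

[fiʂɸeɸɪ]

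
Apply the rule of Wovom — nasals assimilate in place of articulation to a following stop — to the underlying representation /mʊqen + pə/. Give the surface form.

[mʊqempə]

/n/ is a voiced alveolar nasal. The following trigger /p/ is bilabial, so /n/ must become bilabial as well.
Changing only its place to bilabial gives [m] — the voiced bilabial nasal.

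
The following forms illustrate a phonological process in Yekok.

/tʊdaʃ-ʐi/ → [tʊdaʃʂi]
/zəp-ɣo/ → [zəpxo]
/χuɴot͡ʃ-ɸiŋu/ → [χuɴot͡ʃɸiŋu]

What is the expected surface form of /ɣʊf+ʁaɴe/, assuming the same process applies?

[ɣʊfχaɴe]

The data show progressive voicing assimilation: /ʐ/ → [ʂ] after /ʃ/; /ɣ/ → [x] after /p/. In each pair only voicing changes, matching the preceding consonant, while place and manner stay constant.
Nothing changes in [χuɴot͡ʃɸiŋu]: there the adjacent consonants already agree in voicing (/ɸ/ and /t͡ʃ/ are both voiceless), so this form is consistent with the same rule.
/ʁ/ is a voiced uvular fricative. The preceding trigger /f/ is voiceless, so /ʁ/ must become voiceless as well.
A voiceless uvular fricative is [χ], so the surface segment is [χ].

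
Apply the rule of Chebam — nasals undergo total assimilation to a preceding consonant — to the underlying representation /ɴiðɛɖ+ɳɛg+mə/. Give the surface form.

[ɴiðɛɖɖɛggə]

/ɳ/ is the segment targeted by the rule; it sits immediately after /ɖ/, so it assimilates completely and surfaces as [ɖ].
The same rule applies at the second boundary: /m/ → [g] next to /g/.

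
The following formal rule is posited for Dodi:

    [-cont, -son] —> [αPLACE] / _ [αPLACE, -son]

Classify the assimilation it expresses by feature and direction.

The shared variable α links the value of the place features (abbreviated [PLACE]) on the target to the same value on the neighbouring segment, so place is the feature that assimilates.
The conditioning segment sits to the right of the focus bar, meaning the trigger follows the segment that changes — regressive assimilation.

regressive place assimilation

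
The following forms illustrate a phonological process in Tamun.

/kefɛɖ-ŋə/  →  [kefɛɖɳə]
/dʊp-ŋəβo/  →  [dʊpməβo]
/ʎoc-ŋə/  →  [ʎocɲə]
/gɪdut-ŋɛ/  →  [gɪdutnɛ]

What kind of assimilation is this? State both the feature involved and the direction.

Comparing underlying and surface forms, /ŋ/ → [ɳ] is the alternation; the neighbouring /ɖ/ is constant.
/ŋ/ is velar while /ɖ/ is retroflex; the output [ɳ] is retroflex, matching the trigger — so the feature that spreads is place.
Manner and voice are unchanged, so the assimilation is partial, not total.
The other alternating forms pattern the same way: /ŋ/ → [m] after /p/ (velar → bilabial, matching bilabial); /ŋ/ → [ɲ] after /c/ (velar → palatal, matching palatal); /ŋ/ → [n] after /t/ (velar → alveolar, matching alveolar) — only place changes, and always toward the preceding segment.
The trigger is the preceding segment, so the direction is progressive (perseverative).

progressive place assimilation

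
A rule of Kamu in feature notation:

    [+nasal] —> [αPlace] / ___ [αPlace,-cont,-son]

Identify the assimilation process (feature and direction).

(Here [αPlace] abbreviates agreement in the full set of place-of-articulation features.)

The rule copies the place features (abbreviated [Place]) from the environment onto the target, so the assimilating feature is place.
Since the environment is written after the underscore, the trigger follows the target; the direction is regressive.

regressive place assimilation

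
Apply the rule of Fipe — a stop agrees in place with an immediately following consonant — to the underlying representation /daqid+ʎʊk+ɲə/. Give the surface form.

/d/ is a voiced alveolar stop. The following trigger /ʎ/ is palatal, so /d/ must become palatal as well.
Changing only its place to palatal gives [ɟ] — the voiced palatal stop.
At the second juncture, /k/ likewise becomes [c] adjacent to /ɲ/.

[daqiɟʎʊcɲə]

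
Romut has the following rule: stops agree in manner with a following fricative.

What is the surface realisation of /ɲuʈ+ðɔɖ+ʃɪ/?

[ɲuʂðɔʐʃɪ]

/ʈ/ is a voiceless retroflex stop. The following trigger /ð/ is a fricative, so /ʈ/ must become a fricative as well.
Changing only its manner to fricative gives [ʂ] — the voiceless retroflex fricative.
The same rule applies at the second boundary: /ɖ/ → [ʐ] next to /ʃ/.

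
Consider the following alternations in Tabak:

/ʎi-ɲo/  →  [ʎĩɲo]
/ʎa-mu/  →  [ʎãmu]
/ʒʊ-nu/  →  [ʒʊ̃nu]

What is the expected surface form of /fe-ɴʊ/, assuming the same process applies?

[fẽɴʊ]

The data show regressive nasality assimilation (vowel nasalisation): /i/ → [ĩ] before /ɲ/; /a/ → [ã] before /m/; /ʊ/ → [ʊ̃] before /n/ — a vowel is nasalised by an immediately following nasal consonant.
The vowel /e/ is adjacent to the following nasal /ɴ/, so it acquires [+nasal] and surfaces as [ẽ].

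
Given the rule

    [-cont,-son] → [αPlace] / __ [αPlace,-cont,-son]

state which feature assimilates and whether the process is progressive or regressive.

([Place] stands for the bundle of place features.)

The rule copies the place features (abbreviated [Place]) from the environment onto the target, so the assimilating feature is place.
The conditioning segment sits to the right of the focus bar, meaning the trigger follows the segment that changes — regressive assimilation.

regressive place assimilation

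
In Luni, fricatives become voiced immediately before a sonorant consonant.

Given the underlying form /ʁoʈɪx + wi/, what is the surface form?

[ʁoʈɪɣwi]

/x/ is a voiceless velar fricative. The following trigger /w/ is voiced, so /x/ must become voiced as well.
The voiced velar fricative is [ɣ], so /x/ → [ɣ].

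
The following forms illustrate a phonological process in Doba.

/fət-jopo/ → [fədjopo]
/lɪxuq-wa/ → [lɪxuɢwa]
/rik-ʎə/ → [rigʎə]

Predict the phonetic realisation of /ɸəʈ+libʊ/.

The data show regressive voicing assimilation: /t/ → [d] before /j/; /q/ → [ɢ] before /w/; /k/ → [g] before /ʎ/. In each pair only voicing changes, matching the following consonant, while place and manner stay constant.
The rule targets /ʈ/ (voiceless retroflex stop), which sits before the trigger /l/ (voiced).
Changing only its voicing to voiced gives [ɖ] — the voiced retroflex stop.

[ɸəɖlibʊ]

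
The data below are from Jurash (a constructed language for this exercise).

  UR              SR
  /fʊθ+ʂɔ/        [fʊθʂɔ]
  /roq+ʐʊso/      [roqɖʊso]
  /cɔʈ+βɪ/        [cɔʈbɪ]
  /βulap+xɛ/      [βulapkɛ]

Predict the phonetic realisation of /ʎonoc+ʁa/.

[ʎonocɢa]

The data show progressive manner assimilation: /ʐ/ → [ɖ] after /q/; /β/ → [b] after /ʈ/; /x/ → [k] after /p/. In each pair only manner changes, matching the preceding consonant, while place and voice stay constant.
Nothing changes in [fʊθʂɔ]: there the adjacent consonants already agree in manner (/ʂ/ and /θ/ are both fricatives), so this form is consistent with the same rule.
/ʁ/ is a voiced uvular fricative. The preceding trigger /c/ is a stop, so /ʁ/ must become a stop as well.
A voiced uvular stop is [ɢ], so the surface segment is [ɢ].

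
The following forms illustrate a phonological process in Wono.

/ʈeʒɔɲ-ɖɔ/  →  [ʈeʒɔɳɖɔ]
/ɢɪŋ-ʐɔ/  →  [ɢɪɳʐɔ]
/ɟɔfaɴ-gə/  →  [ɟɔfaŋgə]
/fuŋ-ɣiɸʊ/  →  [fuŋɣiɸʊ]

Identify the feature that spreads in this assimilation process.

place

Underlying /ɲ/ is realised as [ɳ] next to /ɖ/; /ɖ/ itself does not change.
The change palatal → retroflex matches the place of the following /ɖ/, identifying this as place assimilation.
The other alternating forms pattern the same way: /ŋ/ → [ɳ] before /ʐ/ (velar → retroflex, matching retroflex); /ɴ/ → [ŋ] before /g/ (uvular → velar, matching velar) — only place changes, and always toward the following segment.
Nothing changes in [fuŋɣiɸʊ]: there the adjacent consonants already agree in place (/ŋ/ and /ɣ/ are both velar), so this form is consistent with the same rule.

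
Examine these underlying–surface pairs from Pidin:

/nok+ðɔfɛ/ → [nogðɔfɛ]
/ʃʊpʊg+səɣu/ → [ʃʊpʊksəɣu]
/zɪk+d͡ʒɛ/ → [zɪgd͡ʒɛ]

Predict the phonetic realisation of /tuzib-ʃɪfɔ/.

[tuzipʃɪfɔ]

The data show regressive voicing assimilation: /k/ → [g] before /ð/; /g/ → [k] before /s/; /k/ → [g] before /d͡ʒ/. In each pair only voicing changes, matching the following consonant, while place and manner stay constant.
/b/ is a voiced bilabial stop. The following trigger /ʃ/ is voiceless, so /b/ must become voiceless as well.
The voiceless bilabial stop is [p], so /b/ → [p].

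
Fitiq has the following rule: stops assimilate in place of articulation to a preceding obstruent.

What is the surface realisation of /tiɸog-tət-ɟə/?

[tiɸogkətdə]

/t/ is a voiceless alveolar stop. The preceding trigger /g/ is velar, so /t/ must become velar as well.
The voiceless velar stop is [k], so /t/ → [k].
The same rule applies at the second boundary: /ɟ/ → [d] next to /t/.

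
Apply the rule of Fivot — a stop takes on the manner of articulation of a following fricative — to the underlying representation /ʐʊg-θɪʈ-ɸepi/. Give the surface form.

The rule targets /g/ (voiced velar stop), which sits before the trigger /θ/ (fricative).
A voiced velar fricative is [ɣ], so the surface segment is [ɣ].
At the second juncture, /ʈ/ likewise becomes [ʂ] adjacent to /ɸ/.

[ʐʊɣθɪʂɸepi]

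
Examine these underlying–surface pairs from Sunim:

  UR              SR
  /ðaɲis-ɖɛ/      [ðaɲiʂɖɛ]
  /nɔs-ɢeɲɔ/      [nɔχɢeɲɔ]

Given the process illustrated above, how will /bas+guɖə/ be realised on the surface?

[baxguɖə]

The data show regressive place assimilation: /s/ → [ʂ] before /ɖ/; /s/ → [χ] before /ɢ/. In each pair only place changes, matching the following consonant, while manner and voice stay constant.
The rule targets /s/ (voiceless alveolar fricative), which sits before the trigger /g/ (velar).
A voiceless velar fricative is [x], so the surface segment is [x].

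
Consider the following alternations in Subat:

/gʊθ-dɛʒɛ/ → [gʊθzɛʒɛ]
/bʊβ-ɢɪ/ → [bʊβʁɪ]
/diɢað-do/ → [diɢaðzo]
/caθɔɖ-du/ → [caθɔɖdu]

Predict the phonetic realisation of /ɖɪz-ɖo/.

[ɖɪzʐo]

The data show progressive manner assimilation: /d/ → [z] after /θ/; /ɢ/ → [ʁ] after /β/; /d/ → [z] after /ð/. In each pair only manner changes, matching the preceding consonant, while place and voice stay constant.
Nothing changes in [caθɔɖdu]: there the adjacent consonants already agree in manner (/d/ and /ɖ/ are both stops), so this form is consistent with the same rule.
The rule targets /ɖ/ (voiced retroflex stop), which sits after the trigger /z/ (fricative).
The voiced retroflex fricative is [ʐ], so /ɖ/ → [ʐ].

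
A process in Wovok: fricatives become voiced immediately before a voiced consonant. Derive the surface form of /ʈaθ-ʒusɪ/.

[ʈaðʒusɪ]

The rule targets /θ/ (voiceless dental fricative), which sits before the trigger /ʒ/ (voiced).
A voiced dental fricative is [ð], so the surface segment is [ð].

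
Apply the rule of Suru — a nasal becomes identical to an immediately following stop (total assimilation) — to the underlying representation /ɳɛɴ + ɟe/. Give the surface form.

[ɳɛɟɟe]

/ɴ/ is the segment targeted by the rule; it sits immediately before /ɟ/, so it assimilates completely and surfaces as [ɟ].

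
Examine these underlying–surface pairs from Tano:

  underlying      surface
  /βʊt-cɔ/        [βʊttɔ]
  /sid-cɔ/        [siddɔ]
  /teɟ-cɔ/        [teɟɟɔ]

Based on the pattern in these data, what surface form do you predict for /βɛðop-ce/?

[βɛðoppe]

The data show progressive total assimilation (/c/ → [t] after /t/; /c/ → [d] after /d/; /c/ → [ɟ] after /ɟ/): in every case the target segment becomes identical to its preceding neighbour, copying more than a single feature.
/c/ is the segment targeted by the rule; it sits immediately after /p/, so it assimilates completely and surfaces as [p].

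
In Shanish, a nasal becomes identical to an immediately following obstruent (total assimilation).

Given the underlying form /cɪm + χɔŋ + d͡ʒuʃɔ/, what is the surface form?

/m/ is the segment targeted by the rule; it sits immediately before /χ/, so it assimilates completely and surfaces as [χ].
The same rule applies at the second boundary: /ŋ/ → [d͡ʒ] next to /d͡ʒ/.

[cɪχχɔd͡ʒd͡ʒuʃɔ]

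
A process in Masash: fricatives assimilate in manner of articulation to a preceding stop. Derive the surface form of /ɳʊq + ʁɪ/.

The rule targets /ʁ/ (voiced uvular fricative), which sits after the trigger /q/ (stop).
Changing only its manner to stop gives [ɢ] — the voiced uvular stop.

[ɳʊqɢɪ]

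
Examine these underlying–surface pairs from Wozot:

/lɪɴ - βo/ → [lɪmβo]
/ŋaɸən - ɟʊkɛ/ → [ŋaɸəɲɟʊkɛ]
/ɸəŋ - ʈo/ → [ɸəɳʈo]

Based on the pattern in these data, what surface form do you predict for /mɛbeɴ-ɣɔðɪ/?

[mɛbeŋɣɔðɪ]

The data show regressive place assimilation: /ɴ/ → [m] before /β/; /n/ → [ɲ] before /ɟ/; /ŋ/ → [ɳ] before /ʈ/. In each pair only place changes, matching the following consonant, while manner and voice stay constant.
The rule targets /ɴ/ (voiced uvular nasal), which sits before the trigger /ɣ/ (velar).
A voiced velar nasal is [ŋ], so the surface segment is [ŋ].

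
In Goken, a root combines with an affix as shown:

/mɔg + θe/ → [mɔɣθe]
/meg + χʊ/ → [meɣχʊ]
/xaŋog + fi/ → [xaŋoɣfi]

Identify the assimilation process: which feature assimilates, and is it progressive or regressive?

The segment that alternates is /g/, which surfaces as [ɣ] when adjacent to /θ/.
The change stop → fricative matches the manner of the following /θ/, identifying this as manner assimilation.
Place and voice are unchanged, so the assimilation is partial, not total.
Checking the remaining alternations: /g/ → [ɣ] before /χ/ (stop → fricative, matching a fricative); /g/ → [ɣ] before /f/ (stop → fricative, matching a fricative) — only manner changes, and always toward the following segment.
The trigger is the following segment, so the direction is regressive (anticipatory).

regressive manner assimilation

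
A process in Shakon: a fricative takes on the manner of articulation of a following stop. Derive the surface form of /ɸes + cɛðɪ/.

The rule targets /s/ (voiceless alveolar fricative), which sits before the trigger /c/ (stop).
Changing only its manner to stop gives [t] — the voiceless alveolar stop.

[ɸetcɛðɪ]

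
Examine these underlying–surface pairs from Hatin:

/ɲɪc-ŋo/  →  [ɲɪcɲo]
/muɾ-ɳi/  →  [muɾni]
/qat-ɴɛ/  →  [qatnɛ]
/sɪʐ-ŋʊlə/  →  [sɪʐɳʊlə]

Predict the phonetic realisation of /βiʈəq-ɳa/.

[βiʈəqɴa]

The data show progressive place assimilation: /ŋ/ → [ɲ] after /c/; /ɳ/ → [n] after /ɾ/; /ɴ/ → [n] after /t/; /ŋ/ → [ɳ] after /ʐ/. In each pair only place changes, matching the preceding consonant, while manner and voice stay constant.
/ɳ/ is a voiced retroflex nasal. The preceding trigger /q/ is uvular, so /ɳ/ must become uvular as well.
Changing only its place to uvular gives [ɴ] — the voiced uvular nasal.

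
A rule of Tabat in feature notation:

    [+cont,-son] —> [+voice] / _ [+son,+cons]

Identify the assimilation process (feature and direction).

regressive voicing assimilation

The target ([+cont,-son], fricatives) acquires [+voice] next to a sonorant consonant ([+son,+cons]) — it takes on the voicing of its neighbour, so the feature that spreads is voicing.
The conditioning segment sits to the right of the focus bar, meaning the trigger follows the segment that changes — regressive assimilation.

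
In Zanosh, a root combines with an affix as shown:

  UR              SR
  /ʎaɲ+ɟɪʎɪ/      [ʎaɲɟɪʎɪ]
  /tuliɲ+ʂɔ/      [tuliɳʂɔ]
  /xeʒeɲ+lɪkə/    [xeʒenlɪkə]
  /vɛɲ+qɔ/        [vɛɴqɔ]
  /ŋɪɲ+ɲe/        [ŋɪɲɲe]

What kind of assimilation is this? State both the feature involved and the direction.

regressive place assimilation

Underlying /ɲ/ is realised as [ɳ] next to /ʂ/; /ʂ/ itself does not change.
/ɲ/ is palatal while /ʂ/ is retroflex; the output [ɳ] is retroflex, matching the trigger — so the feature that spreads is place.
Manner and voice are unchanged, so the assimilation is partial, not total.
The other alternating forms pattern the same way: /ɲ/ → [n] before /l/ (palatal → alveolar, matching alveolar); /ɲ/ → [ɴ] before /q/ (palatal → uvular, matching uvular) — only place changes, and always toward the following segment.
No alternation appears in [ʎaɲɟɪʎɪ], [ŋɪɲɲe]: there the adjacent consonants already agree in place (/ɲ/ and /ɟ/ are both palatal; /ɲ/ and /ɲ/ are both palatal), so these forms are consistent with the same rule.
The trigger is the following segment, so the direction is regressive (anticipatory).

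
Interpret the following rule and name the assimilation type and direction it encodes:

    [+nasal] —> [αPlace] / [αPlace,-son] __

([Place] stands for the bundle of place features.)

The shared variable α links the value of the place features (abbreviated [Place]) on the target to the same value on the neighbouring segment, so place is the feature that assimilates.
The conditioning segment sits to the left of the focus bar, meaning the trigger precedes the segment that changes — progressive assimilation.

progressive place assimilation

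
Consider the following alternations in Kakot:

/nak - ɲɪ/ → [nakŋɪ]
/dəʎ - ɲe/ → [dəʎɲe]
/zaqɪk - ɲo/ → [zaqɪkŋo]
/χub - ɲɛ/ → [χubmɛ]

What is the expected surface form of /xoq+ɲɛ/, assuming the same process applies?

The data show progressive place assimilation: /ɲ/ → [ŋ] after /k/; /ɲ/ → [m] after /b/. In each pair only place changes, matching the preceding consonant, while manner and voice stay constant.
No alternation appears in [dəʎɲe]: there the adjacent consonants already agree in place (/ɲ/ and /ʎ/ are both palatal), so this form is consistent with the same rule.
/ɲ/ is a voiced palatal nasal. The preceding trigger /q/ is uvular, so /ɲ/ must become uvular as well.
Changing only its place to uvular gives [ɴ] — the voiced uvular nasal.

[xoqɴɛ]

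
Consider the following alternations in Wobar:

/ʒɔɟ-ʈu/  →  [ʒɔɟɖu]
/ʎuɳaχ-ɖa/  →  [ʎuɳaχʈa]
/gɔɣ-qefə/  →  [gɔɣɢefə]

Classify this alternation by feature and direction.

Underlying /ʈ/ is realised as [ɖ] next to /ɟ/; /ɟ/ itself does not change.
The change voiceless → voiced matches the voicing of the preceding /ɟ/, identifying this as voicing assimilation.
Place and manner are unchanged, so the assimilation is partial, not total.
The same holds elsewhere in the data: /ɖ/ → [ʈ] after /χ/ (voiced → voiceless, matching voiceless); /q/ → [ɢ] after /ɣ/ (voiceless → voiced, matching voiced) — only voicing changes, and always toward the preceding segment.
The trigger is the preceding segment, so the direction is progressive (perseverative).

progressive voicing assimilation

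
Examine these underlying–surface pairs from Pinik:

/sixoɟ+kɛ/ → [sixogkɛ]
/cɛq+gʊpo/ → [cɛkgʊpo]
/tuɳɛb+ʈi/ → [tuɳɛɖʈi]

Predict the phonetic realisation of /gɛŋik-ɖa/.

[gɛŋiʈɖa]

The data show regressive place assimilation: /ɟ/ → [g] before /k/; /q/ → [k] before /g/; /b/ → [ɖ] before /ʈ/. In each pair only place changes, matching the following consonant, while manner and voice stay constant.
The rule targets /k/ (voiceless velar stop), which sits before the trigger /ɖ/ (retroflex).
The voiceless retroflex stop is [ʈ], so /k/ → [ʈ].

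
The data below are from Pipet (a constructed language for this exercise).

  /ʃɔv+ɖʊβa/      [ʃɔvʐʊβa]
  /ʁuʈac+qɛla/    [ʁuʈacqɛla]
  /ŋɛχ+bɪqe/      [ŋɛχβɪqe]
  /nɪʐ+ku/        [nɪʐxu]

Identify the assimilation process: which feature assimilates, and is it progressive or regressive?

progressive manner assimilation

The segment that alternates is /ɖ/, which surfaces as [ʐ] when adjacent to /v/.
The change stop → fricative matches the manner of the preceding /v/, identifying this as manner assimilation.
Place and voice are unchanged, so the assimilation is partial, not total.
Checking the remaining alternations: /b/ → [β] after /χ/ (stop → fricative, matching a fricative); /k/ → [x] after /ʐ/ (stop → fricative, matching a fricative) — only manner changes, and always toward the preceding segment.
No alternation appears in [ʁuʈacqɛla]: there the adjacent consonants already agree in manner (/q/ and /c/ are both stops), so this form is consistent with the same rule.
The trigger is the preceding segment, so the direction is progressive (perseverative).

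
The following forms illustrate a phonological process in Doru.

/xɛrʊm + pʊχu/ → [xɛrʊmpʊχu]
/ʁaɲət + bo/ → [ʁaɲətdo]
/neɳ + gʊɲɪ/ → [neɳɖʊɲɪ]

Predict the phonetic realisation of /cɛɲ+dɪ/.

[cɛɲɟɪ]

The data show progressive place assimilation: /b/ → [d] after /t/; /g/ → [ɖ] after /ɳ/. In each pair only place changes, matching the preceding consonant, while manner and voice stay constant.
Nothing changes in [xɛrʊmpʊχu]: there the adjacent consonants already agree in place (/p/ and /m/ are both bilabial), so this form is consistent with the same rule.
/d/ is a voiced alveolar stop. The preceding trigger /ɲ/ is palatal, so /d/ must become palatal as well.
A voiced palatal stop is [ɟ], so the surface segment is [ɟ].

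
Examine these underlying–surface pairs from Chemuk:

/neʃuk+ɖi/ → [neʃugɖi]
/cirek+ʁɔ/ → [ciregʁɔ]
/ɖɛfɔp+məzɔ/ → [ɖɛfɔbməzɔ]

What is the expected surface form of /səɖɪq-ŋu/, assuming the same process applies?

The data show regressive voicing assimilation: /k/ → [g] before /ɖ/; /k/ → [g] before /ʁ/; /p/ → [b] before /m/. In each pair only voicing changes, matching the following consonant, while place and manner stay constant.
/q/ is a voiceless uvular stop. The following trigger /ŋ/ is voiced, so /q/ must become voiced as well.
Changing only its voicing to voiced gives [ɢ] — the voiced uvular stop.

[səɖɪɢŋu]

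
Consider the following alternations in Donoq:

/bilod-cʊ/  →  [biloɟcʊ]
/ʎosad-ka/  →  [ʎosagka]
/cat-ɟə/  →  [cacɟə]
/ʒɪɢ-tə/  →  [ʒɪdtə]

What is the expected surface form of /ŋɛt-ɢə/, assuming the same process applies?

The data show regressive place assimilation: /d/ → [ɟ] before /c/; /d/ → [g] before /k/; /t/ → [c] before /ɟ/; /ɢ/ → [d] before /t/. In each pair only place changes, matching the following consonant, while manner and voice stay constant.
The rule targets /t/ (voiceless alveolar stop), which sits before the trigger /ɢ/ (uvular).
Changing only its place to uvular gives [q] — the voiceless uvular stop.

[ŋɛqɢə]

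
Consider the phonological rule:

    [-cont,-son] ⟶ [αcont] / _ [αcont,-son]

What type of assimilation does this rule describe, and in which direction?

regressive manner assimilation

The rule copies [cont] (continuancy) from the environment onto the target stops; since [±cont] encodes the stop/fricative manner contrast, the assimilating dimension is manner.
Since the environment is written after the underscore, the trigger follows the target; the direction is regressive.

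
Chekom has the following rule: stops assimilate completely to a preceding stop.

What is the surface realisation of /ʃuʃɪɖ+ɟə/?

/ɟ/ is the segment targeted by the rule; it sits immediately after /ɖ/, so it assimilates completely and surfaces as [ɖ].

[ʃuʃɪɖɖə]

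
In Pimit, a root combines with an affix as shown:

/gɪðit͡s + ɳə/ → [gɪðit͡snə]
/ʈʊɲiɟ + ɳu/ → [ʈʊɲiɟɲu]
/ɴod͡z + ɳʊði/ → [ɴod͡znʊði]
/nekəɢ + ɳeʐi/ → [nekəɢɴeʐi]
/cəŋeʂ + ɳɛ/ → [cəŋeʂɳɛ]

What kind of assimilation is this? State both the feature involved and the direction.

Underlying /ɳ/ is realised as [n] next to /t͡s/; /t͡s/ itself does not change.
The change retroflex → alveolar matches the place of the preceding /t͡s/, identifying this as place assimilation.
Manner and voice are unchanged, so the assimilation is partial, not total.
The same holds elsewhere in the data: /ɳ/ → [ɲ] after /ɟ/ (retroflex → palatal, matching palatal); /ɳ/ → [n] after /d͡z/ (retroflex → alveolar, matching alveolar); /ɳ/ → [ɴ] after /ɢ/ (retroflex → uvular, matching uvular) — only place changes, and always toward the preceding segment.
Nothing changes in [cəŋeʂɳɛ]: there the adjacent consonants already agree in place (/ɳ/ and /ʂ/ are both retroflex), so this form is consistent with the same rule.
Since the segment that changes follows the conditioning segment, the assimilation is progressive.

progressive place assimilation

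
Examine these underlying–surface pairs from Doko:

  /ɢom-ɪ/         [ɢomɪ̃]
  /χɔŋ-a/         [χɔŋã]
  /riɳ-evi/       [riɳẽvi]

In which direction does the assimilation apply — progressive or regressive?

The vowel /ɪ/ surfaces as nasalised [ɪ̃] next to the preceding nasal /m/ — it has acquired the [+nasal] feature of its neighbour.
Likewise in the remaining data: /a/ → [ã] after /ŋ/; /e/ → [ẽ] after /ɳ/ — each time a vowel is nasalised next to a preceding nasal.
Because the conditioning nasal is to the left of the vowel that changes, the process is progressive (perseverative).

progressive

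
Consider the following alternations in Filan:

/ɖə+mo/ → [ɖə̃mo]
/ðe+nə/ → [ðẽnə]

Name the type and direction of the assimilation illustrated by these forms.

regressive nasality assimilation (vowel nasalisation)

The vowel /ə/ surfaces as nasalised [ə̃] next to the following nasal /m/ — it has acquired the [+nasal] feature of its neighbour.
Likewise in the remaining data: /e/ → [ẽ] before /n/ — each time a vowel is nasalised next to a following nasal.
Because the conditioning nasal is to the right of the vowel that changes, the process is regressive (anticipatory).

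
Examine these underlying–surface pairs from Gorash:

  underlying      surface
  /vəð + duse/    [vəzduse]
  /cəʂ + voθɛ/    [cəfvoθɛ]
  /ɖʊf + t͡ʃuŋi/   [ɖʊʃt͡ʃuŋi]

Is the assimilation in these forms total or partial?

Underlying /ð/ is realised as [z] next to /d/; /d/ itself does not change.
/ð/ is dental while /d/ is alveolar; the output [z] is alveolar, matching the trigger — so the feature that spreads is place.
Manner and voice are unchanged, so the assimilation is partial, not total.
The same holds elsewhere in the data: /ʂ/ → [f] before /v/ (retroflex → labiodental, matching labiodental); /f/ → [ʃ] before /t͡ʃ/ (labiodental → postalveolar, matching postalveolar) — only place changes, and always toward the following segment.

partial assimilation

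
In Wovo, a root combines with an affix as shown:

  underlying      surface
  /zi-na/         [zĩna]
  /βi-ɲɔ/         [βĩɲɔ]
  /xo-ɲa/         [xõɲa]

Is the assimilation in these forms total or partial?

partial assimilation

The vowel /i/ surfaces as nasalised [ĩ] next to the following nasal /n/ — it has acquired the [+nasal] feature of its neighbour.
The other forms show the same pattern: /i/ → [ĩ] before /ɲ/; /o/ → [õ] before /ɲ/ — each time a vowel is nasalised next to a following nasal.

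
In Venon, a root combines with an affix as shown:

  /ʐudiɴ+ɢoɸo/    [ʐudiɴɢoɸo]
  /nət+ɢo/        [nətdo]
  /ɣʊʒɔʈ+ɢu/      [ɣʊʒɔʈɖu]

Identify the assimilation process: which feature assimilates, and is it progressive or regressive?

progressive place assimilation

The segment that alternates is /ɢ/, which surfaces as [d] when adjacent to /t/.
The change uvular → alveolar matches the place of the preceding /t/, identifying this as place assimilation.
Manner and voice are unchanged, so the assimilation is partial, not total.
The other alternating form patterns the same way: /ɢ/ → [ɖ] after /ʈ/ (uvular → retroflex, matching retroflex) — only place changes, and always toward the preceding segment.
No alternation appears in [ʐudiɴɢoɸo]: there the adjacent consonants already agree in place (/ɢ/ and /ɴ/ are both uvular), so this form is consistent with the same rule.
The trigger is the preceding segment, so the direction is progressive (perseverative).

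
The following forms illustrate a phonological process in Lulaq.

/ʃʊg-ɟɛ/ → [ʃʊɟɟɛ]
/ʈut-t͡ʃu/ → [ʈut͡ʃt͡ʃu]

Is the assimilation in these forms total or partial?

Underlying /t/ is realised as [t͡ʃ] next to /t͡ʃ/; /t͡ʃ/ itself does not change.
The output [t͡ʃ] is identical to the trigger /t͡ʃ/ — every feature (place, manner, voicing) has been copied — so this is total assimilation.
The remaining alternation confirms this: /g/ → [ɟ] before /ɟ/ — in each case the output is a copy of the following consonant.

total assimilation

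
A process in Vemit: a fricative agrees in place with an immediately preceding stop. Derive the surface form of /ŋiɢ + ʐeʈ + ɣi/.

[ŋiɢʁeʈʐi]

/ʐ/ is a voiced retroflex fricative. The preceding trigger /ɢ/ is uvular, so /ʐ/ must become uvular as well.
The voiced uvular fricative is [ʁ], so /ʐ/ → [ʁ].
The same rule applies at the second boundary: /ɣ/ → [ʐ] next to /ʈ/.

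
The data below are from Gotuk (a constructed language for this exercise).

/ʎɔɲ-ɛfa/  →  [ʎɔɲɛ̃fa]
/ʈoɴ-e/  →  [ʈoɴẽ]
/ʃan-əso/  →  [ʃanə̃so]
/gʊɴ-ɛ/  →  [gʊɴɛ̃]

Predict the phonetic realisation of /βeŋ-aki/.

[βeŋãki]

The data show progressive nasality assimilation (vowel nasalisation): /ɛ/ → [ɛ̃] after /ɲ/; /e/ → [ẽ] after /ɴ/; /ə/ → [ə̃] after /n/; /ɛ/ → [ɛ̃] after /ɴ/ — a vowel is nasalised by an immediately preceding nasal consonant.
/a/ sits next to the nasal /ŋ/ and is therefore nasalised to [ã].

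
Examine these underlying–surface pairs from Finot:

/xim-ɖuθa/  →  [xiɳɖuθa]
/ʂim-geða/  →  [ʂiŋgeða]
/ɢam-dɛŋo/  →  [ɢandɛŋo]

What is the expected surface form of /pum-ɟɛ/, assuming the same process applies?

[puɲɟɛ]

The data show regressive place assimilation: /m/ → [ɳ] before /ɖ/; /m/ → [ŋ] before /g/; /m/ → [n] before /d/. In each pair only place changes, matching the following consonant, while manner and voice stay constant.
/m/ is a voiced bilabial nasal. The following trigger /ɟ/ is palatal, so /m/ must become palatal as well.
A voiced palatal nasal is [ɲ], so the surface segment is [ɲ].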